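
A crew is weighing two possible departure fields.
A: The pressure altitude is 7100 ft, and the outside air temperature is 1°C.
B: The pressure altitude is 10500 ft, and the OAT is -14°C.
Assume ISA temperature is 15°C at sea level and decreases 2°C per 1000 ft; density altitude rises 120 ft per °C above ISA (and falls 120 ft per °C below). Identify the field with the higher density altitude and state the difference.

B by 2416 ft

A: ISA temp = 0.8°C, deviation +0.2°C, DA = 7100 + 120 × 0.2 = 7124 ft.
B: ISA temp = -6°C, deviation -8°C, DA = 10500 + 120 × (-8) = 9540 ft.
B is higher by 9540 − 7124 = 2416 ft.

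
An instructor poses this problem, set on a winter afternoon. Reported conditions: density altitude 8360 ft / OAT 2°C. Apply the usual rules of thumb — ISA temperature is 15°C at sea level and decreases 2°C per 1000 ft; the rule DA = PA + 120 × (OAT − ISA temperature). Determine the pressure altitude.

8000 ft

DA = PA + 120 × (OAT − (15 − 2·PA/1000)) = PA + 120·OAT − 1800 + 0.24·PA = 1.24·PA + 120·OAT − 1800.
So 1.24·PA = 8360 − 120 × 2 + 1800 = 9920.
PA = 9920 / 1.24 = 8000 ft.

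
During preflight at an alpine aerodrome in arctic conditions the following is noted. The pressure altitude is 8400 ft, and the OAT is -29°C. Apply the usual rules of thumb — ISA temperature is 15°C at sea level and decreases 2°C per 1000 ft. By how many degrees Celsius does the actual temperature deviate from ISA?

ISA-27.2°C

ISA temperature at 8400 ft = 15 − 2 × (8400/1000) = -1.8°C.
Deviation = OAT − ISA = -29 − (-1.8) = -27.2°C.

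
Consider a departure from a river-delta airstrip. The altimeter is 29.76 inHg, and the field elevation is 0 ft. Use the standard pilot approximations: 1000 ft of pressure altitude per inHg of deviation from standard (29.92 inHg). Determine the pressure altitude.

160 ft

Pressure correction = (29.92 − 29.76) × 1000 = +160 ft.
Pressure altitude = 0 + (+160) = 160 ft.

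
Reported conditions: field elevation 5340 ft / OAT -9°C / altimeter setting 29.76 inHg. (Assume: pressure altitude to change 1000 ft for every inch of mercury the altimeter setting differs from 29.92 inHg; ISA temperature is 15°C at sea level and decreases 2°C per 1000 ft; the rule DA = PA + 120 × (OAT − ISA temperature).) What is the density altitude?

Pressure altitude = 5340 + (29.92 − 29.76) × 1000 = 5340 + (+160) = 5500 ft.
ISA temperature at 5500 ft = 15 − 2 × (5500/1000) = 4°C.
ISA deviation = -9 − 4 = -13°C.
Density altitude = 5500 + 120 × (-13) = 3940 ft.

3940 ft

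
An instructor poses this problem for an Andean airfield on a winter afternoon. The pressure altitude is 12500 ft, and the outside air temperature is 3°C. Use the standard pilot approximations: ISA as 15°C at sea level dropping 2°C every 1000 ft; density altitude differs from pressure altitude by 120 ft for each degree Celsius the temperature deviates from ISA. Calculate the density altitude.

14060 ft

ISA temperature at 12500 ft = 15 − 2 × (12500/1000) = -10°C.
ISA deviation = 3 − (-10) = +13°C.
Density altitude = 12500 + 120 × (13) = 12500 + (+1560) = 14060 ft.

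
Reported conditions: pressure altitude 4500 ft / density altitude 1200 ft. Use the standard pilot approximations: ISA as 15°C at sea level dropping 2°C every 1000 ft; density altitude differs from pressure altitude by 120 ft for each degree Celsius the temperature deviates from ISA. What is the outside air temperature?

Density altitude − pressure altitude = 1200 − 4500 = -3300 ft.
At 120 ft/°C that is an ISA deviation of -3300/120 = -27.5°C.
ISA temperature at 4500 ft = 15 − 2 × (4500/1000) = 6°C.
OAT = ISA + deviation = 6 + (-27.5) = -21.5°C.

-21.5°C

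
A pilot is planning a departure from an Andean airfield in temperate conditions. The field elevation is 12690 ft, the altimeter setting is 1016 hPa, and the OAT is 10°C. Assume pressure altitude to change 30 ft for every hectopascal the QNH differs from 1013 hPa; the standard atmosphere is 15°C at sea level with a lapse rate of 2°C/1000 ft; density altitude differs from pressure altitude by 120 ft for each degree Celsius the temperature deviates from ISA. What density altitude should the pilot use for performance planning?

Pressure altitude = 12690 + (1013 − 1016) × 30 = 12690 + (-90) = 12600 ft.
ISA temperature at 12600 ft = 15 − 2 × (12600/1000) = -10.2°C.
ISA deviation = 10 − (-10.2) = +20.2°C.
Density altitude = 12600 + 120 × (20.2) = 15024 ft.

15024 ft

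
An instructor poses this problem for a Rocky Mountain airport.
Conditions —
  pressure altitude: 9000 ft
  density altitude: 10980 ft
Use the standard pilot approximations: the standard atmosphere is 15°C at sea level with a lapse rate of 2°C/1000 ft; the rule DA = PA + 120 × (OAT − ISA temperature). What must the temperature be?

13.5°C

Density altitude − pressure altitude = 10980 − 9000 = +1980 ft.
At 120 ft/°C that is an ISA deviation of 1980/120 = +16.5°C.
ISA temperature at 9000 ft = 15 − 2 × (9000/1000) = -3°C.
OAT = ISA + deviation = -3 + (+16.5) = 13.5°C.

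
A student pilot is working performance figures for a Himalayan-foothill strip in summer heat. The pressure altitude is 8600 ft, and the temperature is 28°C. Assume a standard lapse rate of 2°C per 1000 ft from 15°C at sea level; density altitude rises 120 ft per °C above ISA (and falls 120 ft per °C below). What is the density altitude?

ISA temperature at 8600 ft = 15 − 2 × (8600/1000) = -2.2°C.
ISA deviation = 28 − (-2.2) = +30.2°C.
Density altitude = 8600 + 120 × (30.2) = 8600 + (+3624) = 12224 ft.

12224 ft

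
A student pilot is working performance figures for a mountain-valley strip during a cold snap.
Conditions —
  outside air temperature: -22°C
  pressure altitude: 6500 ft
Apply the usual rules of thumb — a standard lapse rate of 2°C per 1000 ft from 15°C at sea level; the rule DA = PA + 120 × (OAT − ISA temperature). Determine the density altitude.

3620 ft

ISA temperature at 6500 ft = 15 − 2 × (6500/1000) = 2°C.
ISA deviation = -22 − 2 = -24°C.
Density altitude = 6500 + 120 × (-24) = 6500 + (-2880) = 3620 ft.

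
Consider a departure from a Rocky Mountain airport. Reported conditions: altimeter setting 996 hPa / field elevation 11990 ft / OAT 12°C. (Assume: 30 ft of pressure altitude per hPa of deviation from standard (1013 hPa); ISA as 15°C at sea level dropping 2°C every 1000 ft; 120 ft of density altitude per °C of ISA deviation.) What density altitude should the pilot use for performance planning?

15140 ft

Pressure altitude = 11990 + (1013 − 996) × 30 = 11990 + (+510) = 12500 ft.
ISA temperature at 12500 ft = 15 − 2 × (12500/1000) = -10°C.
ISA deviation = 12 − (-10) = +22°C.
Density altitude = 12500 + 120 × (22) = 15140 ft.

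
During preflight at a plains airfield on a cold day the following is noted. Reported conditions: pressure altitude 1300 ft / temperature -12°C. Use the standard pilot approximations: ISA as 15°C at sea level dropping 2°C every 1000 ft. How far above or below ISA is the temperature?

ISA-24.4°C

ISA temperature at 1300 ft = 15 − 2 × (1300/1000) = 12.4°C.
Deviation = OAT − ISA = -12 − 12.4 = -24.4°C.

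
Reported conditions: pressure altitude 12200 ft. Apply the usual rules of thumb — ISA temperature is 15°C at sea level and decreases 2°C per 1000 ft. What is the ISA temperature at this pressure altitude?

-9.4°C

ISA temperature = 15 − 2 × (12200/1000) = 15 − 24.4 = -9.4°C.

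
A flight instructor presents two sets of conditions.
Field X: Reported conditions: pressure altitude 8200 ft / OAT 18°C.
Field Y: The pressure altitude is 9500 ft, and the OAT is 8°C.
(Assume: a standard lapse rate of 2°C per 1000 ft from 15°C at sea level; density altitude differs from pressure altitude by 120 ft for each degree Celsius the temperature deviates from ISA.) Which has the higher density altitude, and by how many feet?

Field X: ISA temp = -1.4°C, deviation +19.4°C, DA = 8200 + 120 × 19.4 = 10528 ft.
Field Y: ISA temp = -4°C, deviation +12°C, DA = 9500 + 120 × 12 = 10940 ft.
Field Y is higher by 10940 − 10528 = 412 ft.

Field Y by 412 ft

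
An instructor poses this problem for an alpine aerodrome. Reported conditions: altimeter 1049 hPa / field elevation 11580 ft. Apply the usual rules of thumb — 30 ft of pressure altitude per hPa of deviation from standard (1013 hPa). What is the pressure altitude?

10500 ft

Pressure correction = (1013 − 1049) × 30 = -1080 ft.
Pressure altitude = 11580 + (-1080) = 10500 ft.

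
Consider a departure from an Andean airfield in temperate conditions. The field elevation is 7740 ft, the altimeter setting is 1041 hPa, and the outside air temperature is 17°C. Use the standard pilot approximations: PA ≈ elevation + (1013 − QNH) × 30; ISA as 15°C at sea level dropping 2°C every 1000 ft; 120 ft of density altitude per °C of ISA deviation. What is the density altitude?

8796 ft

Pressure altitude = 7740 + (1013 − 1041) × 30 = 7740 + (-840) = 6900 ft.
ISA temperature at 6900 ft = 15 − 2 × (6900/1000) = 1.2°C.
ISA deviation = 17 − 1.2 = +15.8°C.
Density altitude = 6900 + 120 × (15.8) = 8796 ft.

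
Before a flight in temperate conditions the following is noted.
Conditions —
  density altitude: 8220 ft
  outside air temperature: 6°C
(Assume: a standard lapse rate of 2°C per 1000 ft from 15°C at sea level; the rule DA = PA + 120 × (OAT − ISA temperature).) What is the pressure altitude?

DA = PA + 120 × (OAT − (15 − 2·PA/1000)) = PA + 120·OAT − 1800 + 0.24·PA = 1.24·PA + 120·OAT − 1800.
So 1.24·PA = 8220 − 120 × 6 + 1800 = 9300.
PA = 9300 / 1.24 = 7500 ft.

7500 ft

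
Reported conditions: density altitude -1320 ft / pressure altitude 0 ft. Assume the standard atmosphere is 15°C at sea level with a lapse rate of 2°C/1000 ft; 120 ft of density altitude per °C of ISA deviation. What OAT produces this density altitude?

4°C

Density altitude − pressure altitude = -1320 − 0 = -1320 ft.
At 120 ft/°C that is an ISA deviation of -1320/120 = -11°C.
ISA temperature at 0 ft = 15 − 2 × (0/1000) = 15°C.
OAT = ISA + deviation = 15 + (-11) = 4°C.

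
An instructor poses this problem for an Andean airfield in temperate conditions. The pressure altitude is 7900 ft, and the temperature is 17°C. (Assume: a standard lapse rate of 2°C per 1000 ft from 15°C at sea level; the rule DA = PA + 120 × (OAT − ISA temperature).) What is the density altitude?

10036 ft

ISA temperature at 7900 ft = 15 − 2 × (7900/1000) = -0.8°C.
ISA deviation = 17 − (-0.8) = +17.8°C.
Density altitude = 7900 + 120 × (17.8) = 7900 + (+2136) = 10036 ft.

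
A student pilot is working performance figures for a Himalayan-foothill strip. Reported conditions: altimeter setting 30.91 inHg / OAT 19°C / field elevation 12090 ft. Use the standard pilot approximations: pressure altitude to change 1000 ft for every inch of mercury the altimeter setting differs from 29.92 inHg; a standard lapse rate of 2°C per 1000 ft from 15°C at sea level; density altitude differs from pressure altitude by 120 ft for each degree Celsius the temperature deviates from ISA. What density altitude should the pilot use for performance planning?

Pressure altitude = 12090 + (29.92 − 30.91) × 1000 = 12090 + (-990) = 11100 ft.
ISA temperature at 11100 ft = 15 − 2 × (11100/1000) = -7.2°C.
ISA deviation = 19 − (-7.2) = +26.2°C.
Density altitude = 11100 + 120 × (26.2) = 14244 ft.

14244 ft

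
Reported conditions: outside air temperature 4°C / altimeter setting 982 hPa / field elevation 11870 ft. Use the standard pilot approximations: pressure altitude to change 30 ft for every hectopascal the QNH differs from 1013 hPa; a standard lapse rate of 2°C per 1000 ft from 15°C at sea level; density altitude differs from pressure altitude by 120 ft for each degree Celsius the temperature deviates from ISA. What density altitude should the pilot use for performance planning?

14552 ft

Pressure altitude = 11870 + (1013 − 982) × 30 = 11870 + (+930) = 12800 ft.
ISA temperature at 12800 ft = 15 − 2 × (12800/1000) = -10.6°C.
ISA deviation = 4 − (-10.6) = +14.6°C.
Density altitude = 12800 + 120 × (14.6) = 14552 ft.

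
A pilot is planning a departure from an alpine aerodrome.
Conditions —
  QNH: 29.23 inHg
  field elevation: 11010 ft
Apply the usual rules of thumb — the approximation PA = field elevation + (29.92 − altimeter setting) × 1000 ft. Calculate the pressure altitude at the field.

11700 ft

Pressure correction = (29.92 − 29.23) × 1000 = +690 ft.
Pressure altitude = 11010 + (+690) = 11700 ft.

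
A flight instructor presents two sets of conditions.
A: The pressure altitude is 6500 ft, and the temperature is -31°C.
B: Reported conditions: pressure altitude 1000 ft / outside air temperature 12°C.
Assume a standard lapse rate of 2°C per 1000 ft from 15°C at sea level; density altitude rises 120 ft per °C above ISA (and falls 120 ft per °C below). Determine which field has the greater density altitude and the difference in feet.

A by 1660 ft

A: ISA temp = 2°C, deviation -33°C, DA = 6500 + 120 × (-33) = 2540 ft.
B: ISA temp = 13°C, deviation -1°C, DA = 1000 + 120 × (-1) = 880 ft.
A is higher by 2540 − 880 = 1660 ft.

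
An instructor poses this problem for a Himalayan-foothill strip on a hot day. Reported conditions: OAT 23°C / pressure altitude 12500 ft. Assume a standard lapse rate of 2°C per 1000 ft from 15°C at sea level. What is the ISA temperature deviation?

ISA temperature at 12500 ft = 15 − 2 × (12500/1000) = -10°C.
Deviation = OAT − ISA = 23 − (-10) = +33°C.

ISA+33°C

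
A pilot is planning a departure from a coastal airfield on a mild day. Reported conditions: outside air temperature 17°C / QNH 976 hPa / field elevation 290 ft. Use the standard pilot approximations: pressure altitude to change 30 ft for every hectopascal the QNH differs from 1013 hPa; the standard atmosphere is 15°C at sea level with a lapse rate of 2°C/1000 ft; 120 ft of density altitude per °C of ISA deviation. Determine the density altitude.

Pressure altitude = 290 + (1013 − 976) × 30 = 290 + (+1110) = 1400 ft.
ISA temperature at 1400 ft = 15 − 2 × (1400/1000) = 12.2°C.
ISA deviation = 17 − 12.2 = +4.8°C.
Density altitude = 1400 + 120 × (4.8) = 1976 ft.

1976 ft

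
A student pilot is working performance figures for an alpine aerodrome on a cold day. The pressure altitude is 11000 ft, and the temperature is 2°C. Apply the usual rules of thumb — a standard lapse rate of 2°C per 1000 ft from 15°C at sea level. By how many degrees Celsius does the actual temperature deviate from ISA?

ISA temperature at 11000 ft = 15 − 2 × (11000/1000) = -7°C.
Deviation = OAT − ISA = 2 − (-7) = +9°C.

ISA+9°C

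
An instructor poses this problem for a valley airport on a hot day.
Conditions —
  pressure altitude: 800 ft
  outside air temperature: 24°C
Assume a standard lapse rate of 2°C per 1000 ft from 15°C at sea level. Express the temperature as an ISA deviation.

ISA temperature at 800 ft = 15 − 2 × (800/1000) = 13.4°C.
Deviation = OAT − ISA = 24 − 13.4 = +10.6°C.

ISA+10.6°C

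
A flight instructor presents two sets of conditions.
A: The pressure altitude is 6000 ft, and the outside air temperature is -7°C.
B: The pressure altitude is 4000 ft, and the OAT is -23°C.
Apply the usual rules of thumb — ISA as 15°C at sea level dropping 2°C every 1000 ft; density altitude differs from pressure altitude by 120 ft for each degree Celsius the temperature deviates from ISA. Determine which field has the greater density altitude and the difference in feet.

A: ISA temp = 3°C, deviation -10°C, DA = 6000 + 120 × (-10) = 4800 ft.
B: ISA temp = 7°C, deviation -30°C, DA = 4000 + 120 × (-30) = 400 ft.
A is higher by 4800 − 400 = 4400 ft.

A by 4400 ft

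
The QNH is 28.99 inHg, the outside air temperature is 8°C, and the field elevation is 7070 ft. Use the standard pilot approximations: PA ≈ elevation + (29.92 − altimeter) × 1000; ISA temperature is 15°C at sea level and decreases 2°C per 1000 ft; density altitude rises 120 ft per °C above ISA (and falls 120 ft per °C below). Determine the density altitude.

Pressure altitude = 7070 + (29.92 − 28.99) × 1000 = 7070 + (+930) = 8000 ft.
ISA temperature at 8000 ft = 15 − 2 × (8000/1000) = -1°C.
ISA deviation = 8 − (-1) = +9°C.
Density altitude = 8000 + 120 × (9) = 9080 ft.

9080 ft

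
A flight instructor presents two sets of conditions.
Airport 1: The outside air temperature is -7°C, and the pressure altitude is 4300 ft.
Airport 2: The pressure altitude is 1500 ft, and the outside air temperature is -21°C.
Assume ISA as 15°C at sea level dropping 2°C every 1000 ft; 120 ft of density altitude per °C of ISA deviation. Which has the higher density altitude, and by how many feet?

Airport 1: ISA temp = 6.4°C, deviation -13.4°C, DA = 4300 + 120 × (-13.4) = 2692 ft.
Airport 2: ISA temp = 12°C, deviation -33°C, DA = 1500 + 120 × (-33) = -2460 ft.
Airport 1 is higher by 2692 − (-2460) = 5152 ft.

Airport 1 by 5152 ft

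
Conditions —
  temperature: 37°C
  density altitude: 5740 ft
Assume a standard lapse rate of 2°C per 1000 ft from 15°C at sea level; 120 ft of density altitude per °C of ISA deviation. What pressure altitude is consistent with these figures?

DA = PA + 120 × (OAT − (15 − 2·PA/1000)) = PA + 120·OAT − 1800 + 0.24·PA = 1.24·PA + 120·OAT − 1800.
So 1.24·PA = 5740 − 120 × 37 + 1800 = 3100.
PA = 3100 / 1.24 = 2500 ft.

2500 ft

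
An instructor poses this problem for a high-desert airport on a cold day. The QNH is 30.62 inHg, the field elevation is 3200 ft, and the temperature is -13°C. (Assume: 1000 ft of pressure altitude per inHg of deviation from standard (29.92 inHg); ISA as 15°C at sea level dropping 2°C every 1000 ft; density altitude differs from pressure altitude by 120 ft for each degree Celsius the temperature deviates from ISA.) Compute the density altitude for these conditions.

Pressure altitude = 3200 + (29.92 − 30.62) × 1000 = 3200 + (-700) = 2500 ft.
ISA temperature at 2500 ft = 15 − 2 × (2500/1000) = 10°C.
ISA deviation = -13 − 10 = -23°C.
Density altitude = 2500 + 120 × (-23) = -260 ft.

-260 ft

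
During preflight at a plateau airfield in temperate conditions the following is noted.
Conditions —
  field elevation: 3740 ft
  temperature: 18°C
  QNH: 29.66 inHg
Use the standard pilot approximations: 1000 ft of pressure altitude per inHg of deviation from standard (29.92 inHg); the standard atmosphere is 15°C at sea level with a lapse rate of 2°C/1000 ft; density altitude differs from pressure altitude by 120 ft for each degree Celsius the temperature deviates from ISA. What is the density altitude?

5320 ft

Pressure altitude = 3740 + (29.92 − 29.66) × 1000 = 3740 + (+260) = 4000 ft.
ISA temperature at 4000 ft = 15 − 2 × (4000/1000) = 7°C.
ISA deviation = 18 − 7 = +11°C.
Density altitude = 4000 + 120 × (11) = 5320 ft.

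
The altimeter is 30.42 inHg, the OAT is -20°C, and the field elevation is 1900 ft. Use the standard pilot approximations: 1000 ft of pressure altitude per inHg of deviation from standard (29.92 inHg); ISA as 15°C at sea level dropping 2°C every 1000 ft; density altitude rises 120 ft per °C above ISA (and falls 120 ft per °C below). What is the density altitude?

Pressure altitude = 1900 + (29.92 − 30.42) × 1000 = 1900 + (-500) = 1400 ft.
ISA temperature at 1400 ft = 15 − 2 × (1400/1000) = 12.2°C.
ISA deviation = -20 − 12.2 = -32.2°C.
Density altitude = 1400 + 120 × (-32.2) = -2464 ft.

-2464 ft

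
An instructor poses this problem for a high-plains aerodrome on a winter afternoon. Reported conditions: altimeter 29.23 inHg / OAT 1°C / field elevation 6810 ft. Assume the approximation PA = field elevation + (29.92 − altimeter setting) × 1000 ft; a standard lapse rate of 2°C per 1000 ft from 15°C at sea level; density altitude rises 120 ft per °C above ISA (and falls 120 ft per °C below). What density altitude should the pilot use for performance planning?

7620 ft

Pressure altitude = 6810 + (29.92 − 29.23) × 1000 = 6810 + (+690) = 7500 ft.
ISA temperature at 7500 ft = 15 − 2 × (7500/1000) = 0°C.
ISA deviation = 1 − 0 = +1°C.
Density altitude = 7500 + 120 × (1) = 7620 ft.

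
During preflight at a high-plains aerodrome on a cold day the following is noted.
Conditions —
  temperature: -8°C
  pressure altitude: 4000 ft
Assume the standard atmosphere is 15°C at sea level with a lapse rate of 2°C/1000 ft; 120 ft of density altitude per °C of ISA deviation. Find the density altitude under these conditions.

ISA temperature at 4000 ft = 15 − 2 × (4000/1000) = 7°C.
ISA deviation = -8 − 7 = -15°C.
Density altitude = 4000 + 120 × (-15) = 4000 + (-1800) = 2200 ft.

2200 ft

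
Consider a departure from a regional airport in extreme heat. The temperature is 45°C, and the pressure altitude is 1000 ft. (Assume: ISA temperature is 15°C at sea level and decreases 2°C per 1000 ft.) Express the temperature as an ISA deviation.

ISA temperature at 1000 ft = 15 − 2 × (1000/1000) = 13°C.
Deviation = OAT − ISA = 45 − 13 = +32°C.

ISA+32°C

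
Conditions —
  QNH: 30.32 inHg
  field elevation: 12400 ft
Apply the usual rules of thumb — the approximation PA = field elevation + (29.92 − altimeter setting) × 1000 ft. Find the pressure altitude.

12000 ft

Pressure correction = (29.92 − 30.32) × 1000 = -400 ft.
Pressure altitude = 12400 + (-400) = 12000 ft.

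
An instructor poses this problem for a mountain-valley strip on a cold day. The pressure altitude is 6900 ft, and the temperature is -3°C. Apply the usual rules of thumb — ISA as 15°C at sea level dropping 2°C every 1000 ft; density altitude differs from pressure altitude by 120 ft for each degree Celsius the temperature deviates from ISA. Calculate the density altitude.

6396 ft

ISA temperature at 6900 ft = 15 − 2 × (6900/1000) = 1.2°C.
ISA deviation = -3 − 1.2 = -4.2°C.
Density altitude = 6900 + 120 × (-4.2) = 6900 + (-504) = 6396 ft.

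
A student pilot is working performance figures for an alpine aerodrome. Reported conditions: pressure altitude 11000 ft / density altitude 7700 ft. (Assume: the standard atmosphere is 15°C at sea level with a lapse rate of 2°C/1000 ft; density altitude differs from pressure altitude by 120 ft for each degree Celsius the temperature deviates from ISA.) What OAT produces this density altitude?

-34.5°C

Density altitude − pressure altitude = 7700 − 11000 = -3300 ft.
At 120 ft/°C that is an ISA deviation of -3300/120 = -27.5°C.
ISA temperature at 11000 ft = 15 − 2 × (11000/1000) = -7°C.
OAT = ISA + deviation = -7 + (-27.5) = -34.5°C.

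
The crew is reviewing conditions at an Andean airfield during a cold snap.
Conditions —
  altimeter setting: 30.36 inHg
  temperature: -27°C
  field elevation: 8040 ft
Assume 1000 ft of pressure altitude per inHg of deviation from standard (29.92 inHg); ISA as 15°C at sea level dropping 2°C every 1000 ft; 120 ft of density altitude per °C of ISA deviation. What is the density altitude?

4384 ft

Pressure altitude = 8040 + (29.92 − 30.36) × 1000 = 8040 + (-440) = 7600 ft.
ISA temperature at 7600 ft = 15 − 2 × (7600/1000) = -0.2°C.
ISA deviation = -27 − (-0.2) = -26.8°C.
Density altitude = 7600 + 120 × (-26.8) = 4384 ft.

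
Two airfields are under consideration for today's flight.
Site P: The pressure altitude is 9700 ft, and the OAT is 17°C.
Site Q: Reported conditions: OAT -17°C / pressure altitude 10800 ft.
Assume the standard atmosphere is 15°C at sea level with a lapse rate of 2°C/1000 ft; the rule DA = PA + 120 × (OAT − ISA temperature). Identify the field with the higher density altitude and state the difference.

Site P: ISA temp = -4.4°C, deviation +21.4°C, DA = 9700 + 120 × 21.4 = 12268 ft.
Site Q: ISA temp = -6.6°C, deviation -10.4°C, DA = 10800 + 120 × (-10.4) = 9552 ft.
Site P is higher by 12268 − 9552 = 2716 ft.

Site P by 2716 ft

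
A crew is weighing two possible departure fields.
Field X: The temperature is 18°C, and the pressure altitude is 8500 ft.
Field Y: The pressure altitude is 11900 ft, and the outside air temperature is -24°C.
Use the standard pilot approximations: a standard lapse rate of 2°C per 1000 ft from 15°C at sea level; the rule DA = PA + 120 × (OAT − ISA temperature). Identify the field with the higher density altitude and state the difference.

Field X by 824 ft

Field X: ISA temp = -2°C, deviation +20°C, DA = 8500 + 120 × 20 = 10900 ft.
Field Y: ISA temp = -8.8°C, deviation -15.2°C, DA = 11900 + 120 × (-15.2) = 10076 ft.
Field X is higher by 10900 − 10076 = 824 ft.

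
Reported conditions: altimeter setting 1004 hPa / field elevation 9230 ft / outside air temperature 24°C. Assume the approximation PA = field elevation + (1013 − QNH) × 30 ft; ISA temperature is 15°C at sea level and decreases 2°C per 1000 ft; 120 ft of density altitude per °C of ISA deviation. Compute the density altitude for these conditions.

Pressure altitude = 9230 + (1013 − 1004) × 30 = 9230 + (+270) = 9500 ft.
ISA temperature at 9500 ft = 15 − 2 × (9500/1000) = -4°C.
ISA deviation = 24 − (-4) = +28°C.
Density altitude = 9500 + 120 × (28) = 12860 ft.

12860 ft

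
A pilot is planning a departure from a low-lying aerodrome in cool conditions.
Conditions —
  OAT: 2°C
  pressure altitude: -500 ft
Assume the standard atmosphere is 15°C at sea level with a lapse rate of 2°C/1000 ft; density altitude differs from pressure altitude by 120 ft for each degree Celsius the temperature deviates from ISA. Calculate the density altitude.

ISA temperature at -500 ft = 15 − 2 × (-500/1000) = 16°C.
ISA deviation = 2 − 16 = -14°C.
Density altitude = -500 + 120 × (-14) = -500 + (-1680) = -2180 ft.

-2180 ft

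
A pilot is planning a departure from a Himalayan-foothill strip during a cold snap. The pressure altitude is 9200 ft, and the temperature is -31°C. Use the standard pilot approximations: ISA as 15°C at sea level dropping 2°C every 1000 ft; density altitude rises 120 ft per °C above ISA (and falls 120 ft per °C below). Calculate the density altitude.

5888 ft

ISA temperature at 9200 ft = 15 − 2 × (9200/1000) = -3.4°C.
ISA deviation = -31 − (-3.4) = -27.6°C.
Density altitude = 9200 + 120 × (-27.6) = 9200 + (-3312) = 5888 ft.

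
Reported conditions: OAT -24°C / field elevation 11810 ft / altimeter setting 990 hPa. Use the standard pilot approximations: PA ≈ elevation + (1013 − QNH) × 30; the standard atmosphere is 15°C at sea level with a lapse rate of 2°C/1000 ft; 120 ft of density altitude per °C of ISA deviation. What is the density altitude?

Pressure altitude = 11810 + (1013 − 990) × 30 = 11810 + (+690) = 12500 ft.
ISA temperature at 12500 ft = 15 − 2 × (12500/1000) = -10°C.
ISA deviation = -24 − (-10) = -14°C.
Density altitude = 12500 + 120 × (-14) = 10820 ft.

10820 ft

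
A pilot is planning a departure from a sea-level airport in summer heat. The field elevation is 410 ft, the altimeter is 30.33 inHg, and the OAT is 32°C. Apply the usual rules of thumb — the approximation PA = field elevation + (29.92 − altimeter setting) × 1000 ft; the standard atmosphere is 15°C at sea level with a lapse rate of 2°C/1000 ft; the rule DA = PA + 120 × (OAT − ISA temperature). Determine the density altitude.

Pressure altitude = 410 + (29.92 − 30.33) × 1000 = 410 + (-410) = 0 ft.
ISA temperature at 0 ft = 15 − 2 × (0/1000) = 15°C.
ISA deviation = 32 − 15 = +17°C.
Density altitude = 0 + 120 × (17) = 2040 ft.

2040 ft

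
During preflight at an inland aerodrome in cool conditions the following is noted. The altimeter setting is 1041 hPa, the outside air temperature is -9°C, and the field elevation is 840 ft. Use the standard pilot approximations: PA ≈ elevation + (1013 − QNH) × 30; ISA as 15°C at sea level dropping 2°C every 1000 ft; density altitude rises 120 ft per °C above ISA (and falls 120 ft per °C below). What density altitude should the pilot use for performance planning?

Pressure altitude = 840 + (1013 − 1041) × 30 = 840 + (-840) = 0 ft.
ISA temperature at 0 ft = 15 − 2 × (0/1000) = 15°C.
ISA deviation = -9 − 15 = -24°C.
Density altitude = 0 + 120 × (-24) = -2880 ft.

-2880 ft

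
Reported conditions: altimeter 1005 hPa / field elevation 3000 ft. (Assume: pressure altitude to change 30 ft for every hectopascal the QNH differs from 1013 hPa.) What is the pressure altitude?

Pressure correction = (1013 − 1005) × 30 = +240 ft.
Pressure altitude = 3000 + (+240) = 3240 ft.

3240 ft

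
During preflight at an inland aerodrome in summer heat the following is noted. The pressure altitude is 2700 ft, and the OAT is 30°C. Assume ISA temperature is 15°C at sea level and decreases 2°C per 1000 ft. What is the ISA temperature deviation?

ISA+20.4°C

ISA temperature at 2700 ft = 15 − 2 × (2700/1000) = 9.6°C.
Deviation = OAT − ISA = 30 − 9.6 = +20.4°C.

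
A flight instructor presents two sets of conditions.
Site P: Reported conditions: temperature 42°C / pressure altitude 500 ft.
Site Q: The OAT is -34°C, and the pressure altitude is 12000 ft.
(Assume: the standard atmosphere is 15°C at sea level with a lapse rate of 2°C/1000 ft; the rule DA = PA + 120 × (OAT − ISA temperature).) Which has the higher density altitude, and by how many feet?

Site P: ISA temp = 14°C, deviation +28°C, DA = 500 + 120 × 28 = 3860 ft.
Site Q: ISA temp = -9°C, deviation -25°C, DA = 12000 + 120 × (-25) = 9000 ft.
Site Q is higher by 9000 − 3860 = 5140 ft.

Site Q by 5140 ft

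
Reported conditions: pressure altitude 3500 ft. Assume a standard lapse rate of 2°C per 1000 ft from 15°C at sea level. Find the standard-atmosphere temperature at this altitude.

ISA temperature = 15 − 2 × (3500/1000) = 15 − 7 = 8°C.

8°C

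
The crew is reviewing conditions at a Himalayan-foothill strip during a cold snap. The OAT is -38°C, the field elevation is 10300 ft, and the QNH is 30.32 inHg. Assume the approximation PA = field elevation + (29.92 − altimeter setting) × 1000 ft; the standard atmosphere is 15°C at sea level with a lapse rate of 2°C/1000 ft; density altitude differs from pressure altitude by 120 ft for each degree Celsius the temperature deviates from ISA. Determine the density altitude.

5916 ft

Pressure altitude = 10300 + (29.92 − 30.32) × 1000 = 10300 + (-400) = 9900 ft.
ISA temperature at 9900 ft = 15 − 2 × (9900/1000) = -4.8°C.
ISA deviation = -38 − (-4.8) = -33.2°C.
Density altitude = 9900 + 120 × (-33.2) = 5916 ft.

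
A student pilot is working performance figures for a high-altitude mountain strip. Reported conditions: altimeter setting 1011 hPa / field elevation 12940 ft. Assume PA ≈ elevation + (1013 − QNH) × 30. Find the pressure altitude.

Pressure correction = (1013 − 1011) × 30 = +60 ft.
Pressure altitude = 12940 + (+60) = 13000 ft.

13000 ft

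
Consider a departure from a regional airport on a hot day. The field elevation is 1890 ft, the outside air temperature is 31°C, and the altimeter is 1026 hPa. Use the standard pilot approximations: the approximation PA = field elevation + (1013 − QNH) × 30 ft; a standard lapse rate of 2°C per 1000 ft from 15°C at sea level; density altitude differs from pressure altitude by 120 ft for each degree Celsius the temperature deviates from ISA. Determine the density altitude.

Pressure altitude = 1890 + (1013 − 1026) × 30 = 1890 + (-390) = 1500 ft.
ISA temperature at 1500 ft = 15 − 2 × (1500/1000) = 12°C.
ISA deviation = 31 − 12 = +19°C.
Density altitude = 1500 + 120 × (19) = 3780 ft.

3780 ft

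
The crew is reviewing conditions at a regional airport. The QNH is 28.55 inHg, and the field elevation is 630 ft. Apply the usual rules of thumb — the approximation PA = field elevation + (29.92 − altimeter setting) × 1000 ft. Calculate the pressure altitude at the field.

2000 ft

Pressure correction = (29.92 − 28.55) × 1000 = +1370 ft.
Pressure altitude = 630 + (+1370) = 2000 ft.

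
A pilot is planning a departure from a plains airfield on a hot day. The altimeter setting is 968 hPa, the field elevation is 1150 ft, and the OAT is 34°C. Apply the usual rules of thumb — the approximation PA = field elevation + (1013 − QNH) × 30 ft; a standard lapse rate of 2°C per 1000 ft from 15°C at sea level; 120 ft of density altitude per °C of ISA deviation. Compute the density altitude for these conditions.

5380 ft

Pressure altitude = 1150 + (1013 − 968) × 30 = 1150 + (+1350) = 2500 ft.
ISA temperature at 2500 ft = 15 − 2 × (2500/1000) = 10°C.
ISA deviation = 34 − 10 = +24°C.
Density altitude = 2500 + 120 × (24) = 5380 ft.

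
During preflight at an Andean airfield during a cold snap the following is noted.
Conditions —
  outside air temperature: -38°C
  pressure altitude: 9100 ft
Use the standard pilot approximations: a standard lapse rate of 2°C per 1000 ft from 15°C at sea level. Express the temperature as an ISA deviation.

ISA temperature at 9100 ft = 15 − 2 × (9100/1000) = -3.2°C.
Deviation = OAT − ISA = -38 − (-3.2) = -34.8°C.

ISA-34.8°C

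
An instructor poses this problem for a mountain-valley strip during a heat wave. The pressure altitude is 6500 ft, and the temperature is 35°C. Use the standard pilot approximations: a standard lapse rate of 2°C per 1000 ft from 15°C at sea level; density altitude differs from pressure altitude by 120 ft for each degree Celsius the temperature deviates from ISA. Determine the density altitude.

10460 ft

ISA temperature at 6500 ft = 15 − 2 × (6500/1000) = 2°C.
ISA deviation = 35 − 2 = +33°C.
Density altitude = 6500 + 120 × (33) = 6500 + (+3960) = 10460 ft.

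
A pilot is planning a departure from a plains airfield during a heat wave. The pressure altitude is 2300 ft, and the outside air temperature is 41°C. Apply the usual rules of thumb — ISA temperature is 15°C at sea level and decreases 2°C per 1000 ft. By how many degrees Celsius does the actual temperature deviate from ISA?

ISA temperature at 2300 ft = 15 − 2 × (2300/1000) = 10.4°C.
Deviation = OAT − ISA = 41 − 10.4 = +30.6°C.

ISA+30.6°C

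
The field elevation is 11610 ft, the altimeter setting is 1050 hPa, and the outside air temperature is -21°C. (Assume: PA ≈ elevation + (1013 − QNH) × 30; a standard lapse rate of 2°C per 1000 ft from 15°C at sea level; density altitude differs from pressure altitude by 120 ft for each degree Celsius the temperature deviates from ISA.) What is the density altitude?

Pressure altitude = 11610 + (1013 − 1050) × 30 = 11610 + (-1110) = 10500 ft.
ISA temperature at 10500 ft = 15 − 2 × (10500/1000) = -6°C.
ISA deviation = -21 − (-6) = -15°C.
Density altitude = 10500 + 120 × (-15) = 8700 ft.

8700 ft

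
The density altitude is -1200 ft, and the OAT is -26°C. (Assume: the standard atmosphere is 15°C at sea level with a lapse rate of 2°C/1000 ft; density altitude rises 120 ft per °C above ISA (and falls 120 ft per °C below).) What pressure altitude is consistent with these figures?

DA = PA + 120 × (OAT − (15 − 2·PA/1000)) = PA + 120·OAT − 1800 + 0.24·PA = 1.24·PA + 120·OAT − 1800.
So 1.24·PA = -1200 − 120 × (-26) + 1800 = 3720.
PA = 3720 / 1.24 = 3000 ft.

3000 ft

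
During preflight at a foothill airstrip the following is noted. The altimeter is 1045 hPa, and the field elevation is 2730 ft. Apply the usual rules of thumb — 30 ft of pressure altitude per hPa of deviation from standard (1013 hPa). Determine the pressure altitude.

Pressure correction = (1013 − 1045) × 30 = -960 ft.
Pressure altitude = 2730 + (-960) = 1770 ft.

1770 ft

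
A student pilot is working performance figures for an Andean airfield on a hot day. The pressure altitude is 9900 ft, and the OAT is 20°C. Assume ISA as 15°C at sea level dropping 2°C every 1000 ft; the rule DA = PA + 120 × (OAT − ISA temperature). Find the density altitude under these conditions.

12876 ft

ISA temperature at 9900 ft = 15 − 2 × (9900/1000) = -4.8°C.
ISA deviation = 20 − (-4.8) = +24.8°C.
Density altitude = 9900 + 120 × (24.8) = 9900 + (+2976) = 12876 ft.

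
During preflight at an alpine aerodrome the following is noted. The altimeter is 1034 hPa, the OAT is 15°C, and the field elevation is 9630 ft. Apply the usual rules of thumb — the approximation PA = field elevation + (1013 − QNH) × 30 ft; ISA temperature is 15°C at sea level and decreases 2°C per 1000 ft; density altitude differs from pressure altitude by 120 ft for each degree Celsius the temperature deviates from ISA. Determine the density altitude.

11160 ft

Pressure altitude = 9630 + (1013 − 1034) × 30 = 9630 + (-630) = 9000 ft.
ISA temperature at 9000 ft = 15 − 2 × (9000/1000) = -3°C.
ISA deviation = 15 − (-3) = +18°C.
Density altitude = 9000 + 120 × (18) = 11160 ft.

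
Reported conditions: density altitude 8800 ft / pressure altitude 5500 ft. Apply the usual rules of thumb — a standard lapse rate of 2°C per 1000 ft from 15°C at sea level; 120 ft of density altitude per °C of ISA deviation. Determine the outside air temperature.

31.5°C

Density altitude − pressure altitude = 8800 − 5500 = +3300 ft.
At 120 ft/°C that is an ISA deviation of 3300/120 = +27.5°C.
ISA temperature at 5500 ft = 15 − 2 × (5500/1000) = 4°C.
OAT = ISA + deviation = 4 + (+27.5) = 31.5°C.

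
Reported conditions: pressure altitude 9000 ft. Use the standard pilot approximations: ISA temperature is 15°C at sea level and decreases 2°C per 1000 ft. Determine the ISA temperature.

-3°C

ISA temperature = 15 − 2 × (9000/1000) = 15 − 18 = -3°C.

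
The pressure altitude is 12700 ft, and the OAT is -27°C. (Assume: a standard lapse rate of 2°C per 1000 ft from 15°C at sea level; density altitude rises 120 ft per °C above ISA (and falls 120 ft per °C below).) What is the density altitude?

10708 ft

ISA temperature at 12700 ft = 15 − 2 × (12700/1000) = -10.4°C.
ISA deviation = -27 − (-10.4) = -16.6°C.
Density altitude = 12700 + 120 × (-16.6) = 12700 + (-1992) = 10708 ft.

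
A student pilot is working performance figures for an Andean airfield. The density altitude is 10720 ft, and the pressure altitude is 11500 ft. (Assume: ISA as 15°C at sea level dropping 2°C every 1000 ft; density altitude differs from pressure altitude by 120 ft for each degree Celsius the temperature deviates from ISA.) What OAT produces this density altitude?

Density altitude − pressure altitude = 10720 − 11500 = -780 ft.
At 120 ft/°C that is an ISA deviation of -780/120 = -6.5°C.
ISA temperature at 11500 ft = 15 − 2 × (11500/1000) = -8°C.
OAT = ISA + deviation = -8 + (-6.5) = -14.5°C.

-14.5°C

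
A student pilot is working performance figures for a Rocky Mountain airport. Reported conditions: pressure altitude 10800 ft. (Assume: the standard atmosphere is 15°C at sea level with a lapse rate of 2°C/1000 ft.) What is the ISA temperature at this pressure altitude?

ISA temperature = 15 − 2 × (10800/1000) = 15 − 21.6 = -6.6°C.

-6.6°C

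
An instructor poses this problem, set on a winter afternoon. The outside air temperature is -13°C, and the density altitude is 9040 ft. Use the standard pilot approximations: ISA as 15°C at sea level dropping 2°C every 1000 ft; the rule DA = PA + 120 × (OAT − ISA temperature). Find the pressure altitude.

DA = PA + 120 × (OAT − (15 − 2·PA/1000)) = PA + 120·OAT − 1800 + 0.24·PA = 1.24·PA + 120·OAT − 1800.
So 1.24·PA = 9040 − 120 × (-13) + 1800 = 12400.
PA = 12400 / 1.24 = 10000 ft.

10000 ft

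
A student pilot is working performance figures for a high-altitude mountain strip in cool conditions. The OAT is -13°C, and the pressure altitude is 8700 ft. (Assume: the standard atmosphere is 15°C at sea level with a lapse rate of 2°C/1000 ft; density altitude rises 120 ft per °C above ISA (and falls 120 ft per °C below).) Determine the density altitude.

7428 ft

ISA temperature at 8700 ft = 15 − 2 × (8700/1000) = -2.4°C.
ISA deviation = -13 − (-2.4) = -10.6°C.
Density altitude = 8700 + 120 × (-10.6) = 8700 + (-1272) = 7428 ft.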